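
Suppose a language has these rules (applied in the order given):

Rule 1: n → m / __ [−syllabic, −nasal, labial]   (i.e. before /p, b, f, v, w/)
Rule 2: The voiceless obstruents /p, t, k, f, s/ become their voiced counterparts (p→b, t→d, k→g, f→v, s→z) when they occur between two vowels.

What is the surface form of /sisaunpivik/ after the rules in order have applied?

Rule 1 (nasal place assimilation): /n/ precedes the labial consonant /p/, so it assimilates in place to [m]. /sisaunpivik/ → sisaumpivik.
Rule 2 (intervocalic voicing): /s/ is a voiceless obstruent between vowels /i/ and /a/, so it voices to [z]. /sisaumpivik/ → sizaumpivik.

sizaumpivik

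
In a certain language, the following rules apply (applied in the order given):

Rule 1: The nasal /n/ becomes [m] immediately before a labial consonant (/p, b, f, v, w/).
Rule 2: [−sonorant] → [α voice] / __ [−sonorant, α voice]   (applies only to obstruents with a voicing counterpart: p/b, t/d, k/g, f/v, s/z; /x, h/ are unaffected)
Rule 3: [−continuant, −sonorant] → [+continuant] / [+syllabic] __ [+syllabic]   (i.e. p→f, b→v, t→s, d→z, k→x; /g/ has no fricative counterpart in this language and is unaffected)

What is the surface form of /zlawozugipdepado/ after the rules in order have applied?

Rule 1 (nasal place assimilation): no segment meets the environment; /zlawozugipdepado/ is unchanged.
Rule 2 (regressive voicing assimilation): /p/ precedes the voiced obstruent /d/, so it voices to [b] by assimilation. /zlawozugipdepado/ → zlawozugibdepado.
Rule 3 (intervocalic spirantization): /p/ is a stop between vowels /e/ and /a/, so it spirantizes to the fricative [f]. /d/ is a stop between vowels /a/ and /o/, so it spirantizes to the fricative [z]. /zlawozugibdepado/ → zlawozugibdefazo.

zlawozugibdefazo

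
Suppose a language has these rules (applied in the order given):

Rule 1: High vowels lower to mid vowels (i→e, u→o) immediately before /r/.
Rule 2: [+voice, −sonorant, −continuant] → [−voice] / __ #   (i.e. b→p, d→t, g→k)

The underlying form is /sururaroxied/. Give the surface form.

sororaroxiet

Rule 1 (pre-rhotic lowering): /u/ is a high vowel immediately before /r/, so it lowers to [o]. /u/ is a high vowel immediately before /r/, so it lowers to [o]. /sururaroxied/ → sororaroxied.
Rule 2 (final devoicing): /d/ is a voiced stop in word-final position, so it devoices to [t]. /sororaroxied/ → sororaroxiet.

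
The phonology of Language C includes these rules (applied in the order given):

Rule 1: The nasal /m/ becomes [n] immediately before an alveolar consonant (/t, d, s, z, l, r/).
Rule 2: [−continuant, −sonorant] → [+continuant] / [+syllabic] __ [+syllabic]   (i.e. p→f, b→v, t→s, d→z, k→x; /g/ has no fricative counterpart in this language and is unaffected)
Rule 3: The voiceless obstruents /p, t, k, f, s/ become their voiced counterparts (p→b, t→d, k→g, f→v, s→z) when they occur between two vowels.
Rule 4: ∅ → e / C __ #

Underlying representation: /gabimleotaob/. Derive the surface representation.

gavinleozaobe

Rule 1 (nasal place assimilation): /m/ precedes the alveolar consonant /l/, so it assimilates in place to [n]. /gabimleotaob/ → gabinleotaob.
Rule 2 (intervocalic spirantization): /b/ is a stop between vowels /a/ and /i/, so it spirantizes to the fricative [v]. /t/ is a stop between vowels /o/ and /a/, so it spirantizes to the fricative [s]. /gabinleotaob/ → gavinleosaob.
Rule 3 (intervocalic voicing): /s/ is a voiceless obstruent between vowels /o/ and /a/, so it voices to [z]. /gavinleosaob/ → gavinleozaob.
Rule 4 (final e-epenthesis): the form ends in the consonant /b/, so [e] is inserted word-finally. /gavinleozaob/ → gavinleozaobe.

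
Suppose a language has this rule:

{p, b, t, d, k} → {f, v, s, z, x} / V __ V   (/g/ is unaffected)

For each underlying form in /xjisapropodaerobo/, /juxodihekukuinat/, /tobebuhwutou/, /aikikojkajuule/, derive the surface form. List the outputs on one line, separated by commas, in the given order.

xjisaprofozaerovo, juxozihexuxuinat, tovevuhwusou, aixixojkajuule

/xjisapropodaerobo/: /p/ is a stop between vowels /o/ and /o/, so it spirantizes to the fricative [f]. /d/ is a stop between vowels /o/ and /a/, so it spirantizes to the fricative [z]. /b/ is a stop between vowels /o/ and /o/, so it spirantizes to the fricative [v]. → [xjisaprofozaerovo].
/juxodihekukuinat/: /d/ is a stop between vowels /o/ and /i/, so it spirantizes to the fricative [z]. /k/ is a stop between vowels /e/ and /u/, so it spirantizes to the fricative [x]. /k/ is a stop between vowels /u/ and /u/, so it spirantizes to the fricative [x]. → [juxozihexuxuinat].
/tobebuhwutou/: /b/ is a stop between vowels /o/ and /e/, so it spirantizes to the fricative [v]. /b/ is a stop between vowels /e/ and /u/, so it spirantizes to the fricative [v]. /t/ is a stop between vowels /u/ and /o/, so it spirantizes to the fricative [s]. → [tovevuhwusou].
/aikikojkajuule/: /k/ is a stop between vowels /i/ and /i/, so it spirantizes to the fricative [x]. /k/ is a stop between vowels /i/ and /o/, so it spirantizes to the fricative [x]. → [aixixojkajuule].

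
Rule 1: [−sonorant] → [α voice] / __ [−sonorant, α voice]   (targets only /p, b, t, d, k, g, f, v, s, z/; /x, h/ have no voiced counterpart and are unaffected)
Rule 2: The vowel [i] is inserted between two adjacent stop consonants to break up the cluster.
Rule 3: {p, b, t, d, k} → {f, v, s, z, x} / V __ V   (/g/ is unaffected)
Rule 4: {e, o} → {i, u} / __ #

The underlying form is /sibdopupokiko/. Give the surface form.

Rule 1 (regressive voicing assimilation): no segment meets the environment; /sibdopupokiko/ is unchanged.
Rule 2 (stop-cluster i-epenthesis): /b/ and /d/ form a stop–stop cluster, so [i] is inserted between them. /sibdopupokiko/ → sibidopupokiko.
Rule 3 (intervocalic spirantization): /b/ is a stop between vowels /i/ and /i/, so it spirantizes to the fricative [v]. /d/ is a stop between vowels /i/ and /o/, so it spirantizes to the fricative [z]. /p/ is a stop between vowels /o/ and /u/, so it spirantizes to the fricative [f]. /p/ is a stop between vowels /u/ and /o/, so it spirantizes to the fricative [f]. /k/ is a stop between vowels /o/ and /i/, so it spirantizes to the fricative [x]. /k/ is a stop between vowels /i/ and /o/, so it spirantizes to the fricative [x]. /sibidopupokiko/ → sivizofufoxixo.
Rule 4 (final vowel raising): /o/ is a mid vowel in word-final position, so it raises to [u]. /sivizofufoxixo/ → sivizofufoxixu.

sivizofufoxixu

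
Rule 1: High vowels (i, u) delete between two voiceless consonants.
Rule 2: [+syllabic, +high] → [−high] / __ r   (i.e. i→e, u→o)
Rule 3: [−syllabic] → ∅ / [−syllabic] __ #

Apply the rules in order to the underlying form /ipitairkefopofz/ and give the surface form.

iptaerkefopof

Rule 1 (high vowel syncope): /i/ is a high vowel flanked by voiceless consonants /p/ and /t/, so it deletes. /ipitairkefopofz/ → iptairkefopofz.
Rule 2 (pre-rhotic lowering): /i/ is a high vowel immediately before /r/, so it lowers to [e]. /iptairkefopofz/ → iptaerkefopofz.
Rule 3 (final cluster simplification): /z/ is the second consonant of a word-final cluster /fz/, so it deletes. /iptaerkefopofz/ → iptaerkefopof.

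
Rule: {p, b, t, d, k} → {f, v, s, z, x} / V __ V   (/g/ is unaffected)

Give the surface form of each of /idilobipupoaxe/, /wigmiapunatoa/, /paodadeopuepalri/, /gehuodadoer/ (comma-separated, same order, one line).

/idilobipupoaxe/: /d/ is a stop between vowels /i/ and /i/, so it spirantizes to the fricative [z]. /b/ is a stop between vowels /o/ and /i/, so it spirantizes to the fricative [v]. /p/ is a stop between vowels /i/ and /u/, so it spirantizes to the fricative [f]. /p/ is a stop between vowels /u/ and /o/, so it spirantizes to the fricative [f]. → [izilovifufoaxe].
/wigmiapunatoa/: /p/ is a stop between vowels /a/ and /u/, so it spirantizes to the fricative [f]. /t/ is a stop between vowels /a/ and /o/, so it spirantizes to the fricative [s]. → [wigmiafunasoa].
/paodadeopuepalri/: /d/ is a stop between vowels /o/ and /a/, so it spirantizes to the fricative [z]. /d/ is a stop between vowels /a/ and /e/, so it spirantizes to the fricative [z]. /p/ is a stop between vowels /o/ and /u/, so it spirantizes to the fricative [f]. /p/ is a stop between vowels /e/ and /a/, so it spirantizes to the fricative [f]. → [paozazeofuefalri].
/gehuodadoer/: /d/ is a stop between vowels /o/ and /a/, so it spirantizes to the fricative [z]. /d/ is a stop between vowels /a/ and /o/, so it spirantizes to the fricative [z]. → [gehuozazoer].

izilovifufoaxe, wigmiafunasoa, paozazeofuefalri, gehuozazoer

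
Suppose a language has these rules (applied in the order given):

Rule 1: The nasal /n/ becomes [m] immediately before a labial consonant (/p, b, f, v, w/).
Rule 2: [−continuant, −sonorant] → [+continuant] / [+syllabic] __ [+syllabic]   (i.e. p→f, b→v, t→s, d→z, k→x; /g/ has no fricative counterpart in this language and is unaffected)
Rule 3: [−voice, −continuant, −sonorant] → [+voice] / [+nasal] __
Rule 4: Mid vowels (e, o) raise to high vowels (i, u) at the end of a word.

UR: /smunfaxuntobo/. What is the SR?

Rule 1 (nasal place assimilation): /n/ precedes the labial consonant /f/, so it assimilates in place to [m]. /smunfaxuntobo/ → smumfaxuntobo.
Rule 2 (intervocalic spirantization): /b/ is a stop between vowels /o/ and /o/, so it spirantizes to the fricative [v]. /smumfaxuntobo/ → smumfaxuntovo.
Rule 3 (post-nasal voicing): /t/ is a voiceless stop immediately after the nasal /n/, so it voices to [d]. /smumfaxuntovo/ → smumfaxundovo.
Rule 4 (final vowel raising): /o/ is a mid vowel in word-final position, so it raises to [u]. /smumfaxundovo/ → smumfaxundovu.

smumfaxundovu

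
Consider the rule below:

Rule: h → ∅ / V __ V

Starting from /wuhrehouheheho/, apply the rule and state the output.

/h/ occurs between vowels /e/ and /o/, so it deletes.
/h/ occurs between vowels /u/ and /e/, so it deletes.
/h/ occurs between vowels /e/ and /e/, so it deletes.
/h/ occurs between vowels /e/ and /o/, so it deletes.
The other instance of /h/ does not occur in the required environment and remains unchanged.
Surface form: [wuhreoueeo].

wuhreoueeo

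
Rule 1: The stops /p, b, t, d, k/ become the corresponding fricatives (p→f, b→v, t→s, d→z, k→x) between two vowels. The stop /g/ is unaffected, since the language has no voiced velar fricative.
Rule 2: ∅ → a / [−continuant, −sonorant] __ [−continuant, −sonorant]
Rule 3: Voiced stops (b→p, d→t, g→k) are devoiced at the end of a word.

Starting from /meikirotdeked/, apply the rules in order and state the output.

Rule 1 (intervocalic spirantization): /k/ is a stop between vowels /i/ and /i/, so it spirantizes to the fricative [x]. /k/ is a stop between vowels /e/ and /e/, so it spirantizes to the fricative [x]. /meikirotdeked/ → meixirotdexed.
Rule 2 (stop-cluster a-epenthesis): /t/ and /d/ form a stop–stop cluster, so [a] is inserted between them. /meixirotdexed/ → meixirotadexed.
Rule 3 (final devoicing): /d/ is a voiced stop in word-final position, so it devoices to [t]. /meixirotadexed/ → meixirotadexet.

meixirotadexet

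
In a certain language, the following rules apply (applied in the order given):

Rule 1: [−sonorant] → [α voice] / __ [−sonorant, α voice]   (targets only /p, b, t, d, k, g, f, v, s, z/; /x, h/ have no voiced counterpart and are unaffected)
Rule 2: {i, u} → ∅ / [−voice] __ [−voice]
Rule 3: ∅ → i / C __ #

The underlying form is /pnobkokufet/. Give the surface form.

Rule 1 (regressive voicing assimilation): /b/ precedes the voiceless obstruent /k/, so it devoices to [p] by assimilation. /pnobkokufet/ → pnopkokufet.
Rule 2 (high vowel syncope): /u/ is a high vowel flanked by voiceless consonants /k/ and /f/, so it deletes. /pnopkokufet/ → pnopkokfet.
Rule 3 (final i-epenthesis): the form ends in the consonant /t/, so [i] is inserted word-finally. /pnopkokfet/ → pnopkokfeti.

pnopkokfeti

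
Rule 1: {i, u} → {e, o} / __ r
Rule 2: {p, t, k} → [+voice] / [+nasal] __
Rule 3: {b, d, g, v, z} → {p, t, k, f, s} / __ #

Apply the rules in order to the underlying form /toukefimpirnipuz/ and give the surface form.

toukefimbernipus

Rule 1 (pre-rhotic lowering): /i/ is a high vowel immediately before /r/, so it lowers to [e]. /toukefimpirnipuz/ → toukefimpernipuz.
Rule 2 (post-nasal voicing): /p/ is a voiceless stop immediately after the nasal /m/, so it voices to [b]. /toukefimpernipuz/ → toukefimbernipuz.
Rule 3 (final devoicing): /z/ is a voiced obstruent in word-final position, so it devoices to [s]. /toukefimbernipuz/ → toukefimbernipus.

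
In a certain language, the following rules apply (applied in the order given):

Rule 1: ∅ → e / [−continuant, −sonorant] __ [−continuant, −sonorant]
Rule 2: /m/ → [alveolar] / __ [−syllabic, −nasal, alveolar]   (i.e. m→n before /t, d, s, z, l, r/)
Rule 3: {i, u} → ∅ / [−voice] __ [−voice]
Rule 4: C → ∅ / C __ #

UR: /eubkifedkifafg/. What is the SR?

Rule 1 (stop-cluster e-epenthesis): /b/ and /k/ form a stop–stop cluster, so [e] is inserted between them. /d/ and /k/ form a stop–stop cluster, so [e] is inserted between them. /eubkifedkifafg/ → eubekifedekifafg.
Rule 2 (nasal place assimilation): no segment meets the environment; /eubekifedekifafg/ is unchanged.
Rule 3 (high vowel syncope): /i/ is a high vowel flanked by voiceless consonants /k/ and /f/, so it deletes. /i/ is a high vowel flanked by voiceless consonants /k/ and /f/, so it deletes. /eubekifedekifafg/ → eubekfedekfafg.
Rule 4 (final cluster simplification): /g/ is the second consonant of a word-final cluster /fg/, so it deletes. /eubekfedekfafg/ → eubekfedekfaf.

eubekfedekfaf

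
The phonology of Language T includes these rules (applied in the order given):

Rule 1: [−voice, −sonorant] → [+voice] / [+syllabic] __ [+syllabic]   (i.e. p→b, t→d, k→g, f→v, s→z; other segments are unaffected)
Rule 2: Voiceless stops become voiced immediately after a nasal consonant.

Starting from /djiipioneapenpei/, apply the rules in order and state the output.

Rule 1 (intervocalic voicing): /p/ is a voiceless obstruent between vowels /i/ and /i/, so it voices to [b]. /p/ is a voiceless obstruent between vowels /a/ and /e/, so it voices to [b]. /djiipioneapenpei/ → djiibioneabenpei.
Rule 2 (post-nasal voicing): /p/ is a voiceless stop immediately after the nasal /n/, so it voices to [b]. /djiibioneabenpei/ → djiibioneabenbei.

djiibioneabenbei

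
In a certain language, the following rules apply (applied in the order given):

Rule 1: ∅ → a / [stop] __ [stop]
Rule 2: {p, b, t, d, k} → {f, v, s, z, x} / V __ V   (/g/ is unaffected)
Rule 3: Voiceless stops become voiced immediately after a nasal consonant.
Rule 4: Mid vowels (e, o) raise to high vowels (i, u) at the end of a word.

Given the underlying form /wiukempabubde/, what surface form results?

wiuxembavuvazi

Rule 1 (stop-cluster a-epenthesis): /b/ and /d/ form a stop–stop cluster, so [a] is inserted between them. /wiukempabubde/ → wiukempabubade.
Rule 2 (intervocalic spirantization): /k/ is a stop between vowels /u/ and /e/, so it spirantizes to the fricative [x]. /b/ is a stop between vowels /a/ and /u/, so it spirantizes to the fricative [v]. /b/ is a stop between vowels /u/ and /a/, so it spirantizes to the fricative [v]. /d/ is a stop between vowels /a/ and /e/, so it spirantizes to the fricative [z]. /wiukempabubade/ → wiuxempavuvaze.
Rule 3 (post-nasal voicing): /p/ is a voiceless stop immediately after the nasal /m/, so it voices to [b]. /wiuxempavuvaze/ → wiuxembavuvaze.
Rule 4 (final vowel raising): /e/ is a mid vowel in word-final position, so it raises to [i]. /wiuxembavuvaze/ → wiuxembavuvazi.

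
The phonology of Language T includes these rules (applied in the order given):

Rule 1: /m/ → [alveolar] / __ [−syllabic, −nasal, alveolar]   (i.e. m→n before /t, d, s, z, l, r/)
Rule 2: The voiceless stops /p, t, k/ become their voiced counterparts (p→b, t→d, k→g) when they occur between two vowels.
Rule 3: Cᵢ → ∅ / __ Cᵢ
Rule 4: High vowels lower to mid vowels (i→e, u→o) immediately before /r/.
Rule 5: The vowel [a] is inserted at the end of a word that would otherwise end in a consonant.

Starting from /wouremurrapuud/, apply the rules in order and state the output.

wooremorabuuda

Rule 1 (nasal place assimilation): no segment meets the environment; /wouremurrapuud/ is unchanged.
Rule 2 (intervocalic voicing): /p/ is a voiceless stop between vowels /a/ and /u/, so it voices to [b]. /wouremurrapuud/ → wouremurrabuud.
Rule 3 (degemination): /rr/ is a geminate; the first /r/ deletes. /wouremurrabuud/ → wouremurabuud.
Rule 4 (pre-rhotic lowering): /u/ is a high vowel immediately before /r/, so it lowers to [o]. /u/ is a high vowel immediately before /r/, so it lowers to [o]. /wouremurabuud/ → wooremorabuud.
Rule 5 (final a-epenthesis): the form ends in the consonant /d/, so [a] is inserted word-finally. /wooremorabuud/ → wooremorabuuda.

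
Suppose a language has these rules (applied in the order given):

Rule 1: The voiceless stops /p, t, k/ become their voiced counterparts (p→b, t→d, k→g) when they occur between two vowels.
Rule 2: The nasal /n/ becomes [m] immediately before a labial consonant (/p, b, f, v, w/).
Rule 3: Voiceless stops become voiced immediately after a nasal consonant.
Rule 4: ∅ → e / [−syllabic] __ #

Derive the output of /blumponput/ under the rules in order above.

blumbombute

Rule 1 (intervocalic voicing): no segment meets the environment; /blumponput/ is unchanged.
Rule 2 (nasal place assimilation): /n/ precedes the labial consonant /p/, so it assimilates in place to [m]. /blumponput/ → blumpomput.
Rule 3 (post-nasal voicing): /p/ is a voiceless stop immediately after the nasal /m/, so it voices to [b]. /p/ is a voiceless stop immediately after the nasal /m/, so it voices to [b]. /blumpomput/ → blumbombut.
Rule 4 (final e-epenthesis): the form ends in the consonant /t/, so [e] is inserted word-finally. /blumbombut/ → blumbombute.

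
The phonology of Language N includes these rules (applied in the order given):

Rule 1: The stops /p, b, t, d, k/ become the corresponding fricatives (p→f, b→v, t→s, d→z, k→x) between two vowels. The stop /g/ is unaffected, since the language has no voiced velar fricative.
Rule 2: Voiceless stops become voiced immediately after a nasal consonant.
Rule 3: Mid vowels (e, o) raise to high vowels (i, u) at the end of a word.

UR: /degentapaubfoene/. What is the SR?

degendafaubfoeni

Rule 1 (intervocalic spirantization): /p/ is a stop between vowels /a/ and /a/, so it spirantizes to the fricative [f]. /degentapaubfoene/ → degentafaubfoene.
Rule 2 (post-nasal voicing): /t/ is a voiceless stop immediately after the nasal /n/, so it voices to [d]. /degentafaubfoene/ → degendafaubfoene.
Rule 3 (final vowel raising): /e/ is a mid vowel in word-final position, so it raises to [i]. /degendafaubfoene/ → degendafaubfoeni.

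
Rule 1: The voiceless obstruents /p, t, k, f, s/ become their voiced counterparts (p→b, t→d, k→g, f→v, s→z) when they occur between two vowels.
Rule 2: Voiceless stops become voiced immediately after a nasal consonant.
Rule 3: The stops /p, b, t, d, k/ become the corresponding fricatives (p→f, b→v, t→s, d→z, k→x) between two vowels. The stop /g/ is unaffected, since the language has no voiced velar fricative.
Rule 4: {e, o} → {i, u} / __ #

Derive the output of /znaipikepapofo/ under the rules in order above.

Rule 1 (intervocalic voicing): /p/ is a voiceless obstruent between vowels /i/ and /i/, so it voices to [b]. /k/ is a voiceless obstruent between vowels /i/ and /e/, so it voices to [g]. /p/ is a voiceless obstruent between vowels /e/ and /a/, so it voices to [b]. /p/ is a voiceless obstruent between vowels /a/ and /o/, so it voices to [b]. /f/ is a voiceless obstruent between vowels /o/ and /o/, so it voices to [v]. /znaipikepapofo/ → znaibigebabovo.
Rule 2 (post-nasal voicing): no segment meets the environment; /znaibigebabovo/ is unchanged.
Rule 3 (intervocalic spirantization): /b/ is a stop between vowels /i/ and /i/, so it spirantizes to the fricative [v]. /b/ is a stop between vowels /e/ and /a/, so it spirantizes to the fricative [v]. /b/ is a stop between vowels /a/ and /o/, so it spirantizes to the fricative [v]. /znaibigebabovo/ → znaivigevavovo.
Rule 4 (final vowel raising): /o/ is a mid vowel in word-final position, so it raises to [u]. /znaivigevavovo/ → znaivigevavovu.

znaivigevavovu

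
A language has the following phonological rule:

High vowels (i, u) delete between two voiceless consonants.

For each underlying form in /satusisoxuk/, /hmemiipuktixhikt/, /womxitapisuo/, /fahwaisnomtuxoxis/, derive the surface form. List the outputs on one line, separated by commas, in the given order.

/satusisoxuk/: /u/ is a high vowel flanked by voiceless consonants /t/ and /s/, so it deletes. /i/ is a high vowel flanked by voiceless consonants /s/ and /s/, so it deletes. /u/ is a high vowel flanked by voiceless consonants /x/ and /k/, so it deletes. → [satssoxk].
/hmemiipuktixhikt/: /u/ is a high vowel flanked by voiceless consonants /p/ and /k/, so it deletes. /i/ is a high vowel flanked by voiceless consonants /t/ and /x/, so it deletes. /i/ is a high vowel flanked by voiceless consonants /h/ and /k/, so it deletes. → [hmemiipktxhkt].
/womxitapisuo/: /i/ is a high vowel flanked by voiceless consonants /x/ and /t/, so it deletes. /i/ is a high vowel flanked by voiceless consonants /p/ and /s/, so it deletes. → [womxtapsuo].
/fahwaisnomtuxoxis/: /u/ is a high vowel flanked by voiceless consonants /t/ and /x/, so it deletes. /i/ is a high vowel flanked by voiceless consonants /x/ and /s/, so it deletes. → [fahwaisnomtxoxs].

satssoxk, hmemiipktxhkt, womxtapsuo, fahwaisnomtxoxs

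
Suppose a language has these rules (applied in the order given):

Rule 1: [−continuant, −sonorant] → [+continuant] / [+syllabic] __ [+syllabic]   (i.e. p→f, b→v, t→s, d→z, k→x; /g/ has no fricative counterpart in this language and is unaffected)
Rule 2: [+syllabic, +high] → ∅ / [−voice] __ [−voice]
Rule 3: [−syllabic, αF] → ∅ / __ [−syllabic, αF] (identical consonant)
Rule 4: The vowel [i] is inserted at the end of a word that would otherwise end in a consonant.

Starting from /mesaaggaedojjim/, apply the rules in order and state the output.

mesaagaezojimi

Rule 1 (intervocalic spirantization): /d/ is a stop between vowels /e/ and /o/, so it spirantizes to the fricative [z]. /mesaaggaedojjim/ → mesaaggaezojjim.
Rule 2 (high vowel syncope): no segment meets the environment; /mesaaggaezojjim/ is unchanged.
Rule 3 (degemination): /gg/ is a geminate; the first /g/ deletes. /jj/ is a geminate; the first /j/ deletes. /mesaaggaezojjim/ → mesaagaezojim.
Rule 4 (final i-epenthesis): the form ends in the consonant /m/, so [i] is inserted word-finally. /mesaagaezojim/ → mesaagaezojimi.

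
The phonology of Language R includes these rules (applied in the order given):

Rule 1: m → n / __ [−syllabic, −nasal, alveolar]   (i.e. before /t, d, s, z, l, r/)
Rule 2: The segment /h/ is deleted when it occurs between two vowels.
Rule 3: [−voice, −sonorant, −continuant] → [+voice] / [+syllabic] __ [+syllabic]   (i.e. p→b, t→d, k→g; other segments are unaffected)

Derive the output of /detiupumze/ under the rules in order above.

Rule 1 (nasal place assimilation): /m/ precedes the alveolar consonant /z/, so it assimilates in place to [n]. /detiupumze/ → detiupunze.
Rule 2 (intervocalic h-deletion): no segment meets the environment; /detiupunze/ is unchanged.
Rule 3 (intervocalic voicing): /t/ is a voiceless stop between vowels /e/ and /i/, so it voices to [d]. /p/ is a voiceless stop between vowels /u/ and /u/, so it voices to [b]. /detiupunze/ → dediubunze.

dediubunze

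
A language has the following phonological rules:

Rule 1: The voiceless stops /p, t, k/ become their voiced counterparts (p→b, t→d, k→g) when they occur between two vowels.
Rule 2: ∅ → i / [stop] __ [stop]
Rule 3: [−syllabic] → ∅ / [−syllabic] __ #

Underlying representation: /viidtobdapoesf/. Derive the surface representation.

viiditobidaboes

Rule 1 (intervocalic voicing): /p/ is a voiceless stop between vowels /a/ and /o/, so it voices to [b]. /viidtobdapoesf/ → viidtobdaboesf.
Rule 2 (stop-cluster i-epenthesis): /d/ and /t/ form a stop–stop cluster, so [i] is inserted between them. /b/ and /d/ form a stop–stop cluster, so [i] is inserted between them. /viidtobdaboesf/ → viiditobidaboesf.
Rule 3 (final cluster simplification): /f/ is the second consonant of a word-final cluster /sf/, so it deletes. /viiditobidaboesf/ → viiditobidaboes.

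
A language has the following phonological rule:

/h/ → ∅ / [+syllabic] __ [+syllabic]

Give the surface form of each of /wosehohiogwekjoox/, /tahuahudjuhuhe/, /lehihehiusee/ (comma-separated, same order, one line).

/wosehohiogwekjoox/: /h/ occurs between vowels /e/ and /o/, so it deletes. /h/ occurs between vowels /o/ and /i/, so it deletes. → [woseoiogwekjoox].
/tahuahudjuhuhe/: /h/ occurs between vowels /a/ and /u/, so it deletes. /h/ occurs between vowels /a/ and /u/, so it deletes. /h/ occurs between vowels /u/ and /u/, so it deletes. /h/ occurs between vowels /u/ and /e/, so it deletes. → [tauaudjuue].
/lehihehiusee/: /h/ occurs between vowels /e/ and /i/, so it deletes. /h/ occurs between vowels /i/ and /e/, so it deletes. /h/ occurs between vowels /e/ and /i/, so it deletes. → [leieiusee].

woseoiogwekjoox, tauaudjuue, leieiusee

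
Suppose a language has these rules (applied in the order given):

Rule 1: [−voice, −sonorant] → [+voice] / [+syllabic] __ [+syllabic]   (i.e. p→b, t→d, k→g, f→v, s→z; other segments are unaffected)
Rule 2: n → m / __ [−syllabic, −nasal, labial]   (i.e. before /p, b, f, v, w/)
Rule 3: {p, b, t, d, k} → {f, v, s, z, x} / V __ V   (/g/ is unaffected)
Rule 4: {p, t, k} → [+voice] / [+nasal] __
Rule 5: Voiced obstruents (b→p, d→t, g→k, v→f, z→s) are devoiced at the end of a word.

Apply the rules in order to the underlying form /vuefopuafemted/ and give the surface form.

Rule 1 (intervocalic voicing): /f/ is a voiceless obstruent between vowels /e/ and /o/, so it voices to [v]. /p/ is a voiceless obstruent between vowels /o/ and /u/, so it voices to [b]. /f/ is a voiceless obstruent between vowels /a/ and /e/, so it voices to [v]. /vuefopuafemted/ → vuevobuavemted.
Rule 2 (nasal place assimilation): no segment meets the environment; /vuevobuavemted/ is unchanged.
Rule 3 (intervocalic spirantization): /b/ is a stop between vowels /o/ and /u/, so it spirantizes to the fricative [v]. /vuevobuavemted/ → vuevovuavemted.
Rule 4 (post-nasal voicing): /t/ is a voiceless stop immediately after the nasal /m/, so it voices to [d]. /vuevovuavemted/ → vuevovuavemded.
Rule 5 (final devoicing): /d/ is a voiced obstruent in word-final position, so it devoices to [t]. /vuevovuavemded/ → vuevovuavemdet.

vuevovuavemdet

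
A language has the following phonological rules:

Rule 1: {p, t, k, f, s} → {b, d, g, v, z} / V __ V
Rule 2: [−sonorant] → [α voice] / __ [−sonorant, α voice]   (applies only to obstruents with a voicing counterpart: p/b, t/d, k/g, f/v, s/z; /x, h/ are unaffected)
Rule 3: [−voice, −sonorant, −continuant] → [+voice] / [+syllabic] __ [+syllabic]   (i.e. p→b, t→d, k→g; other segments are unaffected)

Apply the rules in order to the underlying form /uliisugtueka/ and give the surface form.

uliizuktuega

Rule 1 (intervocalic voicing): /s/ is a voiceless obstruent between vowels /i/ and /u/, so it voices to [z]. /k/ is a voiceless obstruent between vowels /e/ and /a/, so it voices to [g]. /uliisugtueka/ → uliizugtuega.
Rule 2 (regressive voicing assimilation): /g/ precedes the voiceless obstruent /t/, so it devoices to [k] by assimilation. /uliizugtuega/ → uliizuktuega.
Rule 3 (intervocalic voicing): no segment meets the environment; /uliizuktuega/ is unchanged.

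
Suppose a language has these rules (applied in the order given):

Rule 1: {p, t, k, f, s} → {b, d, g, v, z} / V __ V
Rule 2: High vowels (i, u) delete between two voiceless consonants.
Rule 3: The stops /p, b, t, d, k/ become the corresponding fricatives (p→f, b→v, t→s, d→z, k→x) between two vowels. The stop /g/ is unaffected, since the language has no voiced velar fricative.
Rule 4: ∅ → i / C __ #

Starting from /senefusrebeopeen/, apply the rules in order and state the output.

senevusreveoveeni

Rule 1 (intervocalic voicing): /f/ is a voiceless obstruent between vowels /e/ and /u/, so it voices to [v]. /p/ is a voiceless obstruent between vowels /o/ and /e/, so it voices to [b]. /senefusrebeopeen/ → senevusrebeobeen.
Rule 2 (high vowel syncope): no segment meets the environment; /senevusrebeobeen/ is unchanged.
Rule 3 (intervocalic spirantization): /b/ is a stop between vowels /e/ and /e/, so it spirantizes to the fricative [v]. /b/ is a stop between vowels /o/ and /e/, so it spirantizes to the fricative [v]. /senevusrebeobeen/ → senevusreveoveen.
Rule 4 (final i-epenthesis): the form ends in the consonant /n/, so [i] is inserted word-finally. /senevusreveoveen/ → senevusreveoveeni.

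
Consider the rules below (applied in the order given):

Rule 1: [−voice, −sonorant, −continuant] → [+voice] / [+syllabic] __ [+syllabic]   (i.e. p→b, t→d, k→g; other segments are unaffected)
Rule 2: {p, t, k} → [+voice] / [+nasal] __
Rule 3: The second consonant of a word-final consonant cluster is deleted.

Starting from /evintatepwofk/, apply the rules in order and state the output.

Rule 1 (intervocalic voicing): /t/ is a voiceless stop between vowels /a/ and /e/, so it voices to [d]. /evintatepwofk/ → evintadepwofk.
Rule 2 (post-nasal voicing): /t/ is a voiceless stop immediately after the nasal /n/, so it voices to [d]. /evintadepwofk/ → evindadepwofk.
Rule 3 (final cluster simplification): /k/ is the second consonant of a word-final cluster /fk/, so it deletes. /evindadepwofk/ → evindadepwof.

evindadepwof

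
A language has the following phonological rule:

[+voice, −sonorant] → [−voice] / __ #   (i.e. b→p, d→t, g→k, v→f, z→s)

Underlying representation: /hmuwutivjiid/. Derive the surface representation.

hmuwutivjiit

/d/ is a voiced obstruent in word-final position, so it devoices to [t].
The other instance of /v/ does not occur in the required environment and remains unchanged.
Surface form: [hmuwutivjiit].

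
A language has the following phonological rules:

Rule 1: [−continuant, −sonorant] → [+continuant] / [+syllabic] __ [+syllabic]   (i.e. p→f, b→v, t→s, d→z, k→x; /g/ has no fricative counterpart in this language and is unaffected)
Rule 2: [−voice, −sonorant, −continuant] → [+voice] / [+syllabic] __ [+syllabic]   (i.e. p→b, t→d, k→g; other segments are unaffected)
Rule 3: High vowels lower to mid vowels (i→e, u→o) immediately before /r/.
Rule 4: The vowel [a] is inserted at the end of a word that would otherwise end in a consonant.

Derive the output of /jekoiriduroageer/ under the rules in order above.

jexoerizoroageera

Rule 1 (intervocalic spirantization): /k/ is a stop between vowels /e/ and /o/, so it spirantizes to the fricative [x]. /d/ is a stop between vowels /i/ and /u/, so it spirantizes to the fricative [z]. /jekoiriduroageer/ → jexoirizuroageer.
Rule 2 (intervocalic voicing): no segment meets the environment; /jexoirizuroageer/ is unchanged.
Rule 3 (pre-rhotic lowering): /i/ is a high vowel immediately before /r/, so it lowers to [e]. /u/ is a high vowel immediately before /r/, so it lowers to [o]. /jexoirizuroageer/ → jexoerizoroageer.
Rule 4 (final a-epenthesis): the form ends in the consonant /r/, so [a] is inserted word-finally. /jexoerizoroageer/ → jexoerizoroageera.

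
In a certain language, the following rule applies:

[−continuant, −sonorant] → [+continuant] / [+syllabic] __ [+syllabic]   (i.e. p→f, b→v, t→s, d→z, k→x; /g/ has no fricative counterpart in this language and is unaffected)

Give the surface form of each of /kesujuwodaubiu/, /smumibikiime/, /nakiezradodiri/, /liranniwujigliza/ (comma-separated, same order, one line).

kesujuwozauviu, smumivixiime, naxiezrazoziri, liranniwujigliza

/kesujuwodaubiu/: /d/ is a stop between vowels /o/ and /a/, so it spirantizes to the fricative [z]. /b/ is a stop between vowels /u/ and /i/, so it spirantizes to the fricative [v]. → [kesujuwozauviu].
/smumibikiime/: /b/ is a stop between vowels /i/ and /i/, so it spirantizes to the fricative [v]. /k/ is a stop between vowels /i/ and /i/, so it spirantizes to the fricative [x]. → [smumivixiime].
/nakiezradodiri/: /k/ is a stop between vowels /a/ and /i/, so it spirantizes to the fricative [x]. /d/ is a stop between vowels /a/ and /o/, so it spirantizes to the fricative [z]. /d/ is a stop between vowels /o/ and /i/, so it spirantizes to the fricative [z]. → [naxiezrazoziri].
/liranniwujigliza/: the rule's environment is not met; surfaces unchanged as [liranniwujigliza].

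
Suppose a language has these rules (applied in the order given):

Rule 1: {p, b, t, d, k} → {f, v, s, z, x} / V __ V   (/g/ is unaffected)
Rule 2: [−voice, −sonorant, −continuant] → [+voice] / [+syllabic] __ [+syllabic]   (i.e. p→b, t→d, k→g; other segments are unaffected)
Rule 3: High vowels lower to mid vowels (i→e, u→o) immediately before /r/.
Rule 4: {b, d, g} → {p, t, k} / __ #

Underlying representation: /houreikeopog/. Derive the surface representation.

Rule 1 (intervocalic spirantization): /k/ is a stop between vowels /i/ and /e/, so it spirantizes to the fricative [x]. /p/ is a stop between vowels /o/ and /o/, so it spirantizes to the fricative [f]. /houreikeopog/ → houreixeofog.
Rule 2 (intervocalic voicing): no segment meets the environment; /houreixeofog/ is unchanged.
Rule 3 (pre-rhotic lowering): /u/ is a high vowel immediately before /r/, so it lowers to [o]. /houreixeofog/ → hooreixeofog.
Rule 4 (final devoicing): /g/ is a voiced stop in word-final position, so it devoices to [k]. /hooreixeofog/ → hooreixeofok.

hooreixeofok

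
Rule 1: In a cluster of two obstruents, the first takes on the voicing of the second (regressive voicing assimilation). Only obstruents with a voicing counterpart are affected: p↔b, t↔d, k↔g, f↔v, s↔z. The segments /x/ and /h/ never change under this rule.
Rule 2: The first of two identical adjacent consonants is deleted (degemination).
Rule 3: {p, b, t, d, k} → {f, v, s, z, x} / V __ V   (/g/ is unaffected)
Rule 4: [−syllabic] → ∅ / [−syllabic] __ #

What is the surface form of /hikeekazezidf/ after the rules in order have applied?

hixeexazezit

Rule 1 (regressive voicing assimilation): /d/ precedes the voiceless obstruent /f/, so it devoices to [t] by assimilation. /hikeekazezidf/ → hikeekazezitf.
Rule 2 (degemination): no segment meets the environment; /hikeekazezitf/ is unchanged.
Rule 3 (intervocalic spirantization): /k/ is a stop between vowels /i/ and /e/, so it spirantizes to the fricative [x]. /k/ is a stop between vowels /e/ and /a/, so it spirantizes to the fricative [x]. /hikeekazezitf/ → hixeexazezitf.
Rule 4 (final cluster simplification): /f/ is the second consonant of a word-final cluster /tf/, so it deletes. /hixeexazezitf/ → hixeexazezit.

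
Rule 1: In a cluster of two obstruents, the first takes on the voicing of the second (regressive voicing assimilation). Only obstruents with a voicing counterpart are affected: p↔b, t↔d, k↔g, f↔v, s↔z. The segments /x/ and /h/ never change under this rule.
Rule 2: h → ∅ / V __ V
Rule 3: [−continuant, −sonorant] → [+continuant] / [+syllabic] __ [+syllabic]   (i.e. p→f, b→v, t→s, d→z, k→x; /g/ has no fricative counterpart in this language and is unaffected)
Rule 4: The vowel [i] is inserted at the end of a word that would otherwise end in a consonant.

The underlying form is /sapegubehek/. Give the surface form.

safeguveeki

Rule 1 (regressive voicing assimilation): no segment meets the environment; /sapegubehek/ is unchanged.
Rule 2 (intervocalic h-deletion): /h/ occurs between vowels /e/ and /e/, so it deletes. /sapegubehek/ → sapegubeek.
Rule 3 (intervocalic spirantization): /p/ is a stop between vowels /a/ and /e/, so it spirantizes to the fricative [f]. /b/ is a stop between vowels /u/ and /e/, so it spirantizes to the fricative [v]. /sapegubeek/ → safeguveek.
Rule 4 (final i-epenthesis): the form ends in the consonant /k/, so [i] is inserted word-finally. /safeguveek/ → safeguveeki.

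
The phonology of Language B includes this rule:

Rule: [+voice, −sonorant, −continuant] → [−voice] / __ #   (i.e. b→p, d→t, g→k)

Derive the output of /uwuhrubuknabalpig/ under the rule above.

Scanning /uwuhrubuknabalpig/: /b/ at position 7 is not in the conditioning environment; /b/ at position 12 is not in the conditioning environment; /g/ is a voiced stop in word-final position, so it devoices to [k].
Result: [uwuhrubuknabalpik].

uwuhrubuknabalpik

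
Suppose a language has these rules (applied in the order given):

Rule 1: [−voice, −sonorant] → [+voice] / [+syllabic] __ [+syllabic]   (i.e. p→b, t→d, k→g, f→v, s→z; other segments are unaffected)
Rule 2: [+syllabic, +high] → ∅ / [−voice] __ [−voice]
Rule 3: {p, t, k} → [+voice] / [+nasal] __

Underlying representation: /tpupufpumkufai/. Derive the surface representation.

Rule 1 (intervocalic voicing): /p/ is a voiceless obstruent between vowels /u/ and /u/, so it voices to [b]. /f/ is a voiceless obstruent between vowels /u/ and /a/, so it voices to [v]. /tpupufpumkufai/ → tpubufpumkuvai.
Rule 2 (high vowel syncope): no segment meets the environment; /tpubufpumkuvai/ is unchanged.
Rule 3 (post-nasal voicing): /k/ is a voiceless stop immediately after the nasal /m/, so it voices to [g]. /tpubufpumkuvai/ → tpubufpumguvai.

tpubufpumguvai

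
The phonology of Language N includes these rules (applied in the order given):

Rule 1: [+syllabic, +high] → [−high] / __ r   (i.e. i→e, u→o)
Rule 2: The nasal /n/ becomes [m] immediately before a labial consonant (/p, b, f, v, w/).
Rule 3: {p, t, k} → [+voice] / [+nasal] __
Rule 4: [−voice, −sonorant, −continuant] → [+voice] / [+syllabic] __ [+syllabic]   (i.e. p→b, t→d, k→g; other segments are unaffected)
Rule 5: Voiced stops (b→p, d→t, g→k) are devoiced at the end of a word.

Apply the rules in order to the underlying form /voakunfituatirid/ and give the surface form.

voagumfiduaderit

Rule 1 (pre-rhotic lowering): /i/ is a high vowel immediately before /r/, so it lowers to [e]. /voakunfituatirid/ → voakunfituaterid.
Rule 2 (nasal place assimilation): /n/ precedes the labial consonant /f/, so it assimilates in place to [m]. /voakunfituaterid/ → voakumfituaterid.
Rule 3 (post-nasal voicing): no segment meets the environment; /voakumfituaterid/ is unchanged.
Rule 4 (intervocalic voicing): /k/ is a voiceless stop between vowels /a/ and /u/, so it voices to [g]. /t/ is a voiceless stop between vowels /i/ and /u/, so it voices to [d]. /t/ is a voiceless stop between vowels /a/ and /e/, so it voices to [d]. /voakumfituaterid/ → voagumfiduaderid.
Rule 5 (final devoicing): /d/ is a voiced stop in word-final position, so it devoices to [t]. /voagumfiduaderid/ → voagumfiduaderit.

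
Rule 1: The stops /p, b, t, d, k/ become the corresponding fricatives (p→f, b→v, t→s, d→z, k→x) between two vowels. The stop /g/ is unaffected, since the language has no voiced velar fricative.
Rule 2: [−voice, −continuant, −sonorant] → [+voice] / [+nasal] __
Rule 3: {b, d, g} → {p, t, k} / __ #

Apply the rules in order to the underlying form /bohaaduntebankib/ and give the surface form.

Rule 1 (intervocalic spirantization): /d/ is a stop between vowels /a/ and /u/, so it spirantizes to the fricative [z]. /b/ is a stop between vowels /e/ and /a/, so it spirantizes to the fricative [v]. /bohaaduntebankib/ → bohaazuntevankib.
Rule 2 (post-nasal voicing): /t/ is a voiceless stop immediately after the nasal /n/, so it voices to [d]. /k/ is a voiceless stop immediately after the nasal /n/, so it voices to [g]. /bohaazuntevankib/ → bohaazundevangib.
Rule 3 (final devoicing): /b/ is a voiced stop in word-final position, so it devoices to [p]. /bohaazundevangib/ → bohaazundevangip.

bohaazundevangip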